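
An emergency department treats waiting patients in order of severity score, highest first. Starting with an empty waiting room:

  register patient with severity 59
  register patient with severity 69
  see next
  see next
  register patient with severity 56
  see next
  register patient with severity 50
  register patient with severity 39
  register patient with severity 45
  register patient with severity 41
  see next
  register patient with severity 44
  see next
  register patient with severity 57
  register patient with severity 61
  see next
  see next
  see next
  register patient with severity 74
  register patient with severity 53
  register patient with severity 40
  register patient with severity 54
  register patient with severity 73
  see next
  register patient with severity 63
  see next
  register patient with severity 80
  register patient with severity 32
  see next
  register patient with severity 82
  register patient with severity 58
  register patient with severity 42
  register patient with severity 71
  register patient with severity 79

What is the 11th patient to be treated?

80

insert 59 → {59}
insert 69 → {69, 59}
see next → 69; now {59}
see next → 59; now {}
insert 56 → {56}
see next → 56; now {}
insert 50 → {50}
insert 39 → {50, 39}
insert 45 → {50, 45, 39}
insert 41 → {50, 45, 41, 39}
see next → 50; now {45, 41, 39}
insert 44 → {45, 44, 41, 39}
see next → 45; now {44, 41, 39}
insert 57 → {57, 44, 41, 39}
insert 61 → {61, 57, 44, 41, 39}
see next → 61; now {57, 44, 41, 39}
see next → 57; now {44, 41, 39}
see next → 44; now {41, 39}
insert 74 → {74, 41, 39}
insert 53 → {74, 53, 41, 39}
insert 40 → {74, 53, 41, 40, 39}
insert 54 → {74, 54, 53, 41, 40, 39}
insert 73 → {74, 73, 54, 53, 41, 40, 39}
see next → 74; now {73, 54, 53, 41, 40, 39}
insert 63 → {73, 63, 54, 53, 41, 40, 39}
see next → 73; now {63, 54, 53, 41, 40, 39}
insert 80 → {80, 63, 54, 53, 41, 40, 39}
insert 32 → {80, 63, 54, 53, 41, 40, 39, 32}
see next → 80; now {63, 54, 53, 41, 40, 39, 32}
insert 82 → {82, 63, 54, 53, 41, 40, 39, 32}
insert 58 → {82, 63, 58, 54, 53, 41, 40, 39, 32}
insert 42 → {82, 63, 58, 54, 53, 42, 41, 40, 39, 32}
insert 71 → {82, 71, 63, 58, 54, 53, 42, 41, 40, 39, 32}
insert 79 → {82, 79, 71, 63, 58, 54, 53, 42, 41, 40, 39, 32}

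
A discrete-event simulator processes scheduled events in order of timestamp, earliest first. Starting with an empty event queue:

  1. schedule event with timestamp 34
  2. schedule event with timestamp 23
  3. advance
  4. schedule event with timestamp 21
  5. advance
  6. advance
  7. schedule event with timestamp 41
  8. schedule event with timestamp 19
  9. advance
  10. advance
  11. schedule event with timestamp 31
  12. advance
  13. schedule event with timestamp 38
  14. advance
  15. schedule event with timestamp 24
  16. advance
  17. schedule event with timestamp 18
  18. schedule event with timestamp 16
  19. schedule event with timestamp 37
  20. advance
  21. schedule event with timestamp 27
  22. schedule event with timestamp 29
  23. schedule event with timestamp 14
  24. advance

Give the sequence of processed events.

insert 34 → {34}
insert 23 → {23, 34}
advance → 23; now {34}
insert 21 → {21, 34}
advance → 21; now {34}
advance → 34; now {}
insert 41 → {41}
insert 19 → {19, 41}
advance → 19; now {41}
advance → 41; now {}
insert 31 → {31}
advance → 31; now {}
insert 38 → {38}
advance → 38; now {}
insert 24 → {24}
advance → 24; now {}
insert 18 → {18}
insert 16 → {16, 18}
insert 37 → {16, 18, 37}
advance → 16; now {18, 37}
insert 27 → {18, 27, 37}
insert 29 → {18, 27, 29, 37}
insert 14 → {14, 18, 27, 29, 37}
advance → 14; now {18, 27, 29, 37}

[23, 21, 34, 19, 41, 31, 38, 24, 16, 14]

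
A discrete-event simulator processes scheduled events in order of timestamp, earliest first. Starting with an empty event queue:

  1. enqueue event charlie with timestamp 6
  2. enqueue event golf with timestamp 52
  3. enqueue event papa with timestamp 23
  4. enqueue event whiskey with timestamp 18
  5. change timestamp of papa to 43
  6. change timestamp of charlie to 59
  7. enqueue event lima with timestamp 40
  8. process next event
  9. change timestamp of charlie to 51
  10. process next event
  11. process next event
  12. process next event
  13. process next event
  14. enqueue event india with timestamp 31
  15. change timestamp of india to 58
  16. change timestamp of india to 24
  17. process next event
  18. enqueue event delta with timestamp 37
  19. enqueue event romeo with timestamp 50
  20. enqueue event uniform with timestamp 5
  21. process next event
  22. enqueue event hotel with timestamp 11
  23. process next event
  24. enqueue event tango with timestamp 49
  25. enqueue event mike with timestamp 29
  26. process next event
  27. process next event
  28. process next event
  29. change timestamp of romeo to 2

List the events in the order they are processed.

whiskey → lima → papa → charlie → golf → india → uniform → hotel → mike → delta → tango

add charlie (timestamp 6) → {charlie:6}
add golf (timestamp 52) → {charlie:6, golf:52}
add papa (timestamp 23) → {charlie:6, papa:23, golf:52}
add whiskey (timestamp 18) → {charlie:6, whiskey:18, papa:23, golf:52}
update papa to timestamp 43 → {charlie:6, whiskey:18, papa:43, golf:52}
update charlie to timestamp 59 → {whiskey:18, papa:43, golf:52, charlie:59}
add lima (timestamp 40) → {whiskey:18, lima:40, papa:43, golf:52, charlie:59}
process next event → whiskey; now {lima:40, papa:43, golf:52, charlie:59}
update charlie to timestamp 51 → {lima:40, papa:43, charlie:51, golf:52}
process next event → lima; now {papa:43, charlie:51, golf:52}
process next event → papa; now {charlie:51, golf:52}
process next event → charlie; now {golf:52}
process next event → golf; now {}
add india (timestamp 31) → {india:31}
update india to timestamp 58 → {india:58}
update india to timestamp 24 → {india:24}
process next event → india; now {}
add delta (timestamp 37) → {delta:37}
add romeo (timestamp 50) → {delta:37, romeo:50}
add uniform (timestamp 5) → {uniform:5, delta:37, romeo:50}
process next event → uniform; now {delta:37, romeo:50}
add hotel (timestamp 11) → {hotel:11, delta:37, romeo:50}
process next event → hotel; now {delta:37, romeo:50}
add tango (timestamp 49) → {delta:37, tango:49, romeo:50}
add mike (timestamp 29) → {mike:29, delta:37, tango:49, romeo:50}
process next event → mike; now {delta:37, tango:49, romeo:50}
process next event → delta; now {tango:49, romeo:50}
process next event → tango; now {romeo:50}
update romeo to timestamp 2 → {romeo:2}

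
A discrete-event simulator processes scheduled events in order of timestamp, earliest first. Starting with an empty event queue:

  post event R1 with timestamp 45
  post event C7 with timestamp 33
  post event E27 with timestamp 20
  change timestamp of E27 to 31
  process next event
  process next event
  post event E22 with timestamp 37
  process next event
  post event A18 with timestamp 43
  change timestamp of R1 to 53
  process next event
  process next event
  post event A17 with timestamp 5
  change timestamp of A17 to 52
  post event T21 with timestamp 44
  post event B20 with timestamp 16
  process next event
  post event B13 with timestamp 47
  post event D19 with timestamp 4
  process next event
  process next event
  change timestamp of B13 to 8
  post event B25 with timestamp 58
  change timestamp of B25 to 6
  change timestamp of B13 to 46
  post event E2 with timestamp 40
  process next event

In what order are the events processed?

E27, C7, E22, A18, R1, B20, D19, T21, B25

add R1 (timestamp 45) → {R1:45}
add C7 (timestamp 33) → {C7:33, R1:45}
add E27 (timestamp 20) → {E27:20, C7:33, R1:45}
update E27 to timestamp 31 → {E27:31, C7:33, R1:45}
process next event → E27; now {C7:33, R1:45}
process next event → C7; now {R1:45}
add E22 (timestamp 37) → {E22:37, R1:45}
process next event → E22; now {R1:45}
add A18 (timestamp 43) → {A18:43, R1:45}
update R1 to timestamp 53 → {A18:43, R1:53}
process next event → A18; now {R1:53}
process next event → R1; now {}
add A17 (timestamp 5) → {A17:5}
update A17 to timestamp 52 → {A17:52}
add T21 (timestamp 44) → {T21:44, A17:52}
add B20 (timestamp 16) → {B20:16, T21:44, A17:52}
process next event → B20; now {T21:44, A17:52}
add B13 (timestamp 47) → {T21:44, B13:47, A17:52}
add D19 (timestamp 4) → {D19:4, T21:44, B13:47, A17:52}
process next event → D19; now {T21:44, B13:47, A17:52}
process next event → T21; now {B13:47, A17:52}
update B13 to timestamp 8 → {B13:8, A17:52}
add B25 (timestamp 58) → {B13:8, A17:52, B25:58}
update B25 to timestamp 6 → {B25:6, B13:8, A17:52}
update B13 to timestamp 46 → {B25:6, B13:46, A17:52}
add E2 (timestamp 40) → {B25:6, E2:40, B13:46, A17:52}
process next event → B25; now {E2:40, B13:46, A17:52}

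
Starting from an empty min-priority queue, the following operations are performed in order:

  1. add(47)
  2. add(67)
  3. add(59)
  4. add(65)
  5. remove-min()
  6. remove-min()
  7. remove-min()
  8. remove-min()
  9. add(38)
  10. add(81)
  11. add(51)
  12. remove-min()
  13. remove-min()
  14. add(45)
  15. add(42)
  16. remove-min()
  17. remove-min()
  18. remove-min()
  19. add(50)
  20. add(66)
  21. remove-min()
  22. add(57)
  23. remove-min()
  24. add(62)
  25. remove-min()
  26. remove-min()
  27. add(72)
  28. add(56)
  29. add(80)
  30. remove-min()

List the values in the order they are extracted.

insert 47 → {47}
insert 67 → {47, 67}
insert 59 → {47, 59, 67}
insert 65 → {47, 59, 65, 67}
remove-min → 47; now {59, 65, 67}
remove-min → 59; now {65, 67}
remove-min → 65; now {67}
remove-min → 67; now {}
insert 38 → {38}
insert 81 → {38, 81}
insert 51 → {38, 51, 81}
remove-min → 38; now {51, 81}
remove-min → 51; now {81}
insert 45 → {45, 81}
insert 42 → {42, 45, 81}
remove-min → 42; now {45, 81}
remove-min → 45; now {81}
remove-min → 81; now {}
insert 50 → {50}
insert 66 → {50, 66}
remove-min → 50; now {66}
insert 57 → {57, 66}
remove-min → 57; now {66}
insert 62 → {62, 66}
remove-min → 62; now {66}
remove-min → 66; now {}
insert 72 → {72}
insert 56 → {56, 72}
insert 80 → {56, 72, 80}
remove-min → 56; now {72, 80}

[47, 59, 65, 67, 38, 51, 42, 45, 81, 50, 57, 62, 66, 56]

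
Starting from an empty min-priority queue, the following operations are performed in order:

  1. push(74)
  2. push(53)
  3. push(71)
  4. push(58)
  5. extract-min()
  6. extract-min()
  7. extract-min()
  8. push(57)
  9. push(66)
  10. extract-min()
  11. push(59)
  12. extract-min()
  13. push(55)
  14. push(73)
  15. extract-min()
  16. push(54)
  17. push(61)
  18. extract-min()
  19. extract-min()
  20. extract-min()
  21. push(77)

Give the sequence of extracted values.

53 → 58 → 71 → 57 → 59 → 55 → 54 → 61 → 66

insert 74 → {74}
insert 53 → {53, 74}
insert 71 → {53, 71, 74}
insert 58 → {53, 58, 71, 74}
extract-min → 53; now {58, 71, 74}
extract-min → 58; now {71, 74}
extract-min → 71; now {74}
insert 57 → {57, 74}
insert 66 → {57, 66, 74}
extract-min → 57; now {66, 74}
insert 59 → {59, 66, 74}
extract-min → 59; now {66, 74}
insert 55 → {55, 66, 74}
insert 73 → {55, 66, 73, 74}
extract-min → 55; now {66, 73, 74}
insert 54 → {54, 66, 73, 74}
insert 61 → {54, 61, 66, 73, 74}
extract-min → 54; now {61, 66, 73, 74}
extract-min → 61; now {66, 73, 74}
extract-min → 66; now {73, 74}
insert 77 → {73, 74, 77}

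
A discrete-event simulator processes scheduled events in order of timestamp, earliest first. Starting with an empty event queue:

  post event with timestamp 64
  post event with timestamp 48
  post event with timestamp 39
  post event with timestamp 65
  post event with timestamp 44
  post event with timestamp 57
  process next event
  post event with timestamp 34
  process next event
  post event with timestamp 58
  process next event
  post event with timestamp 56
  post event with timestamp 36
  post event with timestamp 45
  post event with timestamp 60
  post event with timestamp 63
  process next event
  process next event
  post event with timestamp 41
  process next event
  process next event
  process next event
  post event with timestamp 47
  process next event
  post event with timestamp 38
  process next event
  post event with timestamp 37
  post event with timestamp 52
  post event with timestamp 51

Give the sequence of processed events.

insert 64 → {64}
insert 48 → {48, 64}
insert 39 → {39, 48, 64}
insert 65 → {39, 48, 64, 65}
insert 44 → {39, 44, 48, 64, 65}
insert 57 → {39, 44, 48, 57, 64, 65}
process next event → 39; now {44, 48, 57, 64, 65}
insert 34 → {34, 44, 48, 57, 64, 65}
process next event → 34; now {44, 48, 57, 64, 65}
insert 58 → {44, 48, 57, 58, 64, 65}
process next event → 44; now {48, 57, 58, 64, 65}
insert 56 → {48, 56, 57, 58, 64, 65}
insert 36 → {36, 48, 56, 57, 58, 64, 65}
insert 45 → {36, 45, 48, 56, 57, 58, 64, 65}
insert 60 → {36, 45, 48, 56, 57, 58, 60, 64, 65}
insert 63 → {36, 45, 48, 56, 57, 58, 60, 63, 64, 65}
process next event → 36; now {45, 48, 56, 57, 58, 60, 63, 64, 65}
process next event → 45; now {48, 56, 57, 58, 60, 63, 64, 65}
insert 41 → {41, 48, 56, 57, 58, 60, 63, 64, 65}
process next event → 41; now {48, 56, 57, 58, 60, 63, 64, 65}
process next event → 48; now {56, 57, 58, 60, 63, 64, 65}
process next event → 56; now {57, 58, 60, 63, 64, 65}
insert 47 → {47, 57, 58, 60, 63, 64, 65}
process next event → 47; now {57, 58, 60, 63, 64, 65}
insert 38 → {38, 57, 58, 60, 63, 64, 65}
process next event → 38; now {57, 58, 60, 63, 64, 65}
insert 37 → {37, 57, 58, 60, 63, 64, 65}
insert 52 → {37, 52, 57, 58, 60, 63, 64, 65}
insert 51 → {37, 51, 52, 57, 58, 60, 63, 64, 65}

[39, 34, 44, 36, 45, 41, 48, 56, 47, 38]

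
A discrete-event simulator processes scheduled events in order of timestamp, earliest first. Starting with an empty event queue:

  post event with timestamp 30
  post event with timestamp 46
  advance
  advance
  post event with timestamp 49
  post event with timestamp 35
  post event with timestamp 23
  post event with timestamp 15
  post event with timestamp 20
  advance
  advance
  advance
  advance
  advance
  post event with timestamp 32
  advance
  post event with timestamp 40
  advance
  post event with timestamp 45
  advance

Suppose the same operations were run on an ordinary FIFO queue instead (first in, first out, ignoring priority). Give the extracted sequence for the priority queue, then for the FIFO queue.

insert 30 → {30}
insert 46 → {30, 46}
advance → 30; now {46}
advance → 46; now {}
insert 49 → {49}
insert 35 → {35, 49}
insert 23 → {23, 35, 49}
insert 15 → {15, 23, 35, 49}
insert 20 → {15, 20, 23, 35, 49}
advance → 15; now {20, 23, 35, 49}
advance → 20; now {23, 35, 49}
advance → 23; now {35, 49}
advance → 35; now {49}
advance → 49; now {}
insert 32 → {32}
advance → 32; now {}
insert 40 → {40}
advance → 40; now {}
insert 45 → {45}
advance → 45; now {}

priority queue: 30 → 46 → 15 → 20 → 23 → 35 → 49 → 32 → 40 → 45; FIFO queue: [30, 46, 49, 35, 23, 15, 20, 32, 40, 45]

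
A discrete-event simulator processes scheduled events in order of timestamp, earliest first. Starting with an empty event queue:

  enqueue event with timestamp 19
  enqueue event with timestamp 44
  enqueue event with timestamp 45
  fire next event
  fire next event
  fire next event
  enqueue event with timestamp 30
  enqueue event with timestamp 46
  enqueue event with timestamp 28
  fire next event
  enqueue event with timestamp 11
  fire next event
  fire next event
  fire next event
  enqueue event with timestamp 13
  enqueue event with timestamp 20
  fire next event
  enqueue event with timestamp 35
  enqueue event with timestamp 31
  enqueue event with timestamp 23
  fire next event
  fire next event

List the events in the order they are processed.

19, 44, 45, 28, 11, 30, 46, 13, 20, 23

insert 19 → {19}
insert 44 → {19, 44}
insert 45 → {19, 44, 45}
fire next event → 19; now {44, 45}
fire next event → 44; now {45}
fire next event → 45; now {}
insert 30 → {30}
insert 46 → {30, 46}
insert 28 → {28, 30, 46}
fire next event → 28; now {30, 46}
insert 11 → {11, 30, 46}
fire next event → 11; now {30, 46}
fire next event → 30; now {46}
fire next event → 46; now {}
insert 13 → {13}
insert 20 → {13, 20}
fire next event → 13; now {20}
insert 35 → {20, 35}
insert 31 → {20, 31, 35}
insert 23 → {20, 23, 31, 35}
fire next event → 20; now {23, 31, 35}
fire next event → 23; now {31, 35}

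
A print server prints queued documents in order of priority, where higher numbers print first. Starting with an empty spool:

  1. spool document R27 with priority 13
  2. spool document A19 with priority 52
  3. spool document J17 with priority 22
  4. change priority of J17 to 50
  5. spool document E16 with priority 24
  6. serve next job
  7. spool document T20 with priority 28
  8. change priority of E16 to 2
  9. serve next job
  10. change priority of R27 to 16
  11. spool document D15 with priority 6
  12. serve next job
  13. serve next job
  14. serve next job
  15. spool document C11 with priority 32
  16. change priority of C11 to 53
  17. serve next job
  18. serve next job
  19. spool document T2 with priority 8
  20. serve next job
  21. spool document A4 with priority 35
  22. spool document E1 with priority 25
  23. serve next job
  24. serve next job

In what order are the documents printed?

[A19, J17, T20, R27, D15, C11, E16, T2, A4, E1]

add R27 (priority 13) → {R27:13}
add A19 (priority 52) → {A19:52, R27:13}
add J17 (priority 22) → {A19:52, J17:22, R27:13}
update J17 to priority 50 → {A19:52, J17:50, R27:13}
add E16 (priority 24) → {A19:52, J17:50, E16:24, R27:13}
serve next job → A19; now {J17:50, E16:24, R27:13}
add T20 (priority 28) → {J17:50, T20:28, E16:24, R27:13}
update E16 to priority 2 → {J17:50, T20:28, R27:13, E16:2}
serve next job → J17; now {T20:28, R27:13, E16:2}
update R27 to priority 16 → {T20:28, R27:16, E16:2}
add D15 (priority 6) → {T20:28, R27:16, D15:6, E16:2}
serve next job → T20; now {R27:16, D15:6, E16:2}
serve next job → R27; now {D15:6, E16:2}
serve next job → D15; now {E16:2}
add C11 (priority 32) → {C11:32, E16:2}
update C11 to priority 53 → {C11:53, E16:2}
serve next job → C11; now {E16:2}
serve next job → E16; now {}
add T2 (priority 8) → {T2:8}
serve next job → T2; now {}
add A4 (priority 35) → {A4:35}
add E1 (priority 25) → {A4:35, E1:25}
serve next job → A4; now {E1:25}
serve next job → E1; now {}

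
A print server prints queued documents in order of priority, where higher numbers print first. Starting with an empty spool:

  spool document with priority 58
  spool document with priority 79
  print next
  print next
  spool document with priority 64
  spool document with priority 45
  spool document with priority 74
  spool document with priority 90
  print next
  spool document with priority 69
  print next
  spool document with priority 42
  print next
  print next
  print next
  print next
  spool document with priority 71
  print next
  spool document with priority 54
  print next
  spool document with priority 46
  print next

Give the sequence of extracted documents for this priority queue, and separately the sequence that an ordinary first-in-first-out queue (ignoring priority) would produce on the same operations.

priority queue: 79 → 58 → 90 → 74 → 69 → 64 → 45 → 42 → 71 → 54 → 46; FIFO queue: 58 → 79 → 64 → 45 → 74 → 90 → 69 → 42 → 71 → 54 → 46

insert 58 → {58}
insert 79 → {79, 58}
print next → 79; now {58}
print next → 58; now {}
insert 64 → {64}
insert 45 → {64, 45}
insert 74 → {74, 64, 45}
insert 90 → {90, 74, 64, 45}
print next → 90; now {74, 64, 45}
insert 69 → {74, 69, 64, 45}
print next → 74; now {69, 64, 45}
insert 42 → {69, 64, 45, 42}
print next → 69; now {64, 45, 42}
print next → 64; now {45, 42}
print next → 45; now {42}
print next → 42; now {}
insert 71 → {71}
print next → 71; now {}
insert 54 → {54}
print next → 54; now {}
insert 46 → {46}
print next → 46; now {}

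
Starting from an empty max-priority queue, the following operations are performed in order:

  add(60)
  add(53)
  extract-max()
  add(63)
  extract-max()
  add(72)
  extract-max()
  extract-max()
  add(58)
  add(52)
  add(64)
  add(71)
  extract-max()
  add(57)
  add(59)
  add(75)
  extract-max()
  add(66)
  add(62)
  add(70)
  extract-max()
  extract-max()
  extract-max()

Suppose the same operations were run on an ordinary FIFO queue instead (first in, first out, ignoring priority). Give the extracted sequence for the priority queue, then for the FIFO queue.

insert 60 → {60}
insert 53 → {60, 53}
extract-max → 60; now {53}
insert 63 → {63, 53}
extract-max → 63; now {53}
insert 72 → {72, 53}
extract-max → 72; now {53}
extract-max → 53; now {}
insert 58 → {58}
insert 52 → {58, 52}
insert 64 → {64, 58, 52}
insert 71 → {71, 64, 58, 52}
extract-max → 71; now {64, 58, 52}
insert 57 → {64, 58, 57, 52}
insert 59 → {64, 59, 58, 57, 52}
insert 75 → {75, 64, 59, 58, 57, 52}
extract-max → 75; now {64, 59, 58, 57, 52}
insert 66 → {66, 64, 59, 58, 57, 52}
insert 62 → {66, 64, 62, 59, 58, 57, 52}
insert 70 → {70, 66, 64, 62, 59, 58, 57, 52}
extract-max → 70; now {66, 64, 62, 59, 58, 57, 52}
extract-max → 66; now {64, 62, 59, 58, 57, 52}
extract-max → 64; now {62, 59, 58, 57, 52}

priority queue: [60, 63, 72, 53, 71, 75, 70, 66, 64]; FIFO queue: [60, 53, 63, 72, 58, 52, 64, 71, 57]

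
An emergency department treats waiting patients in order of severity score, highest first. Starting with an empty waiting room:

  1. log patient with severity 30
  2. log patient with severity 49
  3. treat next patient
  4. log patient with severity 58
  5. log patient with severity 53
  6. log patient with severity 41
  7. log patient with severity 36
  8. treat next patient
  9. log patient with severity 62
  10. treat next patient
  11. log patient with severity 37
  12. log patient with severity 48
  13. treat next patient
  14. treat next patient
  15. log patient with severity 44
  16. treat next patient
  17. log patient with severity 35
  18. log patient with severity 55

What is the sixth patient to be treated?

44

insert 30 → {30}
insert 49 → {49, 30}
treat next patient → 49; now {30}
insert 58 → {58, 30}
insert 53 → {58, 53, 30}
insert 41 → {58, 53, 41, 30}
insert 36 → {58, 53, 41, 36, 30}
treat next patient → 58; now {53, 41, 36, 30}
insert 62 → {62, 53, 41, 36, 30}
treat next patient → 62; now {53, 41, 36, 30}
insert 37 → {53, 41, 37, 36, 30}
insert 48 → {53, 48, 41, 37, 36, 30}
treat next patient → 53; now {48, 41, 37, 36, 30}
treat next patient → 48; now {41, 37, 36, 30}
insert 44 → {44, 41, 37, 36, 30}
treat next patient → 44; now {41, 37, 36, 30}
insert 35 → {41, 37, 36, 35, 30}
insert 55 → {55, 41, 37, 36, 35, 30}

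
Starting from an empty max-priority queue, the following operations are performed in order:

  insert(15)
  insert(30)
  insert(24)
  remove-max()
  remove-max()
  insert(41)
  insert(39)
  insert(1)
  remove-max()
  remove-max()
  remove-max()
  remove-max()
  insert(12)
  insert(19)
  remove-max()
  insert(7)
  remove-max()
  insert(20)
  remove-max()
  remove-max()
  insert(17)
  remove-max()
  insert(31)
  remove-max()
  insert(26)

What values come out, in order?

[30, 24, 41, 39, 15, 1, 19, 12, 20, 7, 17, 31]

insert 15 → {15}
insert 30 → {30, 15}
insert 24 → {30, 24, 15}
remove-max → 30; now {24, 15}
remove-max → 24; now {15}
insert 41 → {41, 15}
insert 39 → {41, 39, 15}
insert 1 → {41, 39, 15, 1}
remove-max → 41; now {39, 15, 1}
remove-max → 39; now {15, 1}
remove-max → 15; now {1}
remove-max → 1; now {}
insert 12 → {12}
insert 19 → {19, 12}
remove-max → 19; now {12}
insert 7 → {12, 7}
remove-max → 12; now {7}
insert 20 → {20, 7}
remove-max → 20; now {7}
remove-max → 7; now {}
insert 17 → {17}
remove-max → 17; now {}
insert 31 → {31}
remove-max → 31; now {}
insert 26 → {26}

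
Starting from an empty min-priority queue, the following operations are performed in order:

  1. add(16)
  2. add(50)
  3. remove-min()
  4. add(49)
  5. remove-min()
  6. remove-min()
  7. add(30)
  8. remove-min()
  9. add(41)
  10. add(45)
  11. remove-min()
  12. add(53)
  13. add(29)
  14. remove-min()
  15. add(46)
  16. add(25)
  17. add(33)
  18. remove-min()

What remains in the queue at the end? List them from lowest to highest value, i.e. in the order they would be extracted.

insert 16 → {16}
insert 50 → {16, 50}
remove-min → 16; now {50}
insert 49 → {49, 50}
remove-min → 49; now {50}
remove-min → 50; now {}
insert 30 → {30}
remove-min → 30; now {}
insert 41 → {41}
insert 45 → {41, 45}
remove-min → 41; now {45}
insert 53 → {45, 53}
insert 29 → {29, 45, 53}
remove-min → 29; now {45, 53}
insert 46 → {45, 46, 53}
insert 25 → {25, 45, 46, 53}
insert 33 → {25, 33, 45, 46, 53}
remove-min → 25; now {33, 45, 46, 53}

33 → 45 → 46 → 53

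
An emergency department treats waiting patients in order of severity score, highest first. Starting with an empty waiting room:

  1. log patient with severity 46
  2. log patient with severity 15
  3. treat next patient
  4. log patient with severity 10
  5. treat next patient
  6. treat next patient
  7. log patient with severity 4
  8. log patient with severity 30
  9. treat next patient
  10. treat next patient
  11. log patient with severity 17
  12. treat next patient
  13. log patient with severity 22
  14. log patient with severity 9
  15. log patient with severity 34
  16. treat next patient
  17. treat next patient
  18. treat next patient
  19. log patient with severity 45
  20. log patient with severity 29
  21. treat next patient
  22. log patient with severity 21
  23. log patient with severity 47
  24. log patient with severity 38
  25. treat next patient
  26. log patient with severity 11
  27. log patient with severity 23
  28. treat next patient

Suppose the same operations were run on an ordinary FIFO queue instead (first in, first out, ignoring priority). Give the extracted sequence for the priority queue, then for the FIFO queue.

priority queue: [46, 15, 10, 30, 4, 17, 34, 22, 9, 45, 47, 38]; FIFO queue: 46 → 15 → 10 → 4 → 30 → 17 → 22 → 9 → 34 → 45 → 29 → 21

insert 46 → {46}
insert 15 → {46, 15}
treat next patient → 46; now {15}
insert 10 → {15, 10}
treat next patient → 15; now {10}
treat next patient → 10; now {}
insert 4 → {4}
insert 30 → {30, 4}
treat next patient → 30; now {4}
treat next patient → 4; now {}
insert 17 → {17}
treat next patient → 17; now {}
insert 22 → {22}
insert 9 → {22, 9}
insert 34 → {34, 22, 9}
treat next patient → 34; now {22, 9}
treat next patient → 22; now {9}
treat next patient → 9; now {}
insert 45 → {45}
insert 29 → {45, 29}
treat next patient → 45; now {29}
insert 21 → {29, 21}
insert 47 → {47, 29, 21}
insert 38 → {47, 38, 29, 21}
treat next patient → 47; now {38, 29, 21}
insert 11 → {38, 29, 21, 11}
insert 23 → {38, 29, 23, 21, 11}
treat next patient → 38; now {29, 23, 21, 11}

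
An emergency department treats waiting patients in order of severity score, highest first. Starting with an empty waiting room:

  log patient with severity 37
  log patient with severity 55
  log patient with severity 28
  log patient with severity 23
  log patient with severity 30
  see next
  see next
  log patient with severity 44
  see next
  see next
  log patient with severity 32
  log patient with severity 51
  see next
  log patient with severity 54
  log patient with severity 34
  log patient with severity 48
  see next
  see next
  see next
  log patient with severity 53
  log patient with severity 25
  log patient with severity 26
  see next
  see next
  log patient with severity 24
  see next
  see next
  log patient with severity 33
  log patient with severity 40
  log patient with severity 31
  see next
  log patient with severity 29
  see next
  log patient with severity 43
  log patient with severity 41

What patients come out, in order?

insert 37 → {37}
insert 55 → {55, 37}
insert 28 → {55, 37, 28}
insert 23 → {55, 37, 28, 23}
insert 30 → {55, 37, 30, 28, 23}
see next → 55; now {37, 30, 28, 23}
see next → 37; now {30, 28, 23}
insert 44 → {44, 30, 28, 23}
see next → 44; now {30, 28, 23}
see next → 30; now {28, 23}
insert 32 → {32, 28, 23}
insert 51 → {51, 32, 28, 23}
see next → 51; now {32, 28, 23}
insert 54 → {54, 32, 28, 23}
insert 34 → {54, 34, 32, 28, 23}
insert 48 → {54, 48, 34, 32, 28, 23}
see next → 54; now {48, 34, 32, 28, 23}
see next → 48; now {34, 32, 28, 23}
see next → 34; now {32, 28, 23}
insert 53 → {53, 32, 28, 23}
insert 25 → {53, 32, 28, 25, 23}
insert 26 → {53, 32, 28, 26, 25, 23}
see next → 53; now {32, 28, 26, 25, 23}
see next → 32; now {28, 26, 25, 23}
insert 24 → {28, 26, 25, 24, 23}
see next → 28; now {26, 25, 24, 23}
see next → 26; now {25, 24, 23}
insert 33 → {33, 25, 24, 23}
insert 40 → {40, 33, 25, 24, 23}
insert 31 → {40, 33, 31, 25, 24, 23}
see next → 40; now {33, 31, 25, 24, 23}
insert 29 → {33, 31, 29, 25, 24, 23}
see next → 33; now {31, 29, 25, 24, 23}
insert 43 → {43, 31, 29, 25, 24, 23}
insert 41 → {43, 41, 31, 29, 25, 24, 23}

[55, 37, 44, 30, 51, 54, 48, 34, 53, 32, 28, 26, 40, 33]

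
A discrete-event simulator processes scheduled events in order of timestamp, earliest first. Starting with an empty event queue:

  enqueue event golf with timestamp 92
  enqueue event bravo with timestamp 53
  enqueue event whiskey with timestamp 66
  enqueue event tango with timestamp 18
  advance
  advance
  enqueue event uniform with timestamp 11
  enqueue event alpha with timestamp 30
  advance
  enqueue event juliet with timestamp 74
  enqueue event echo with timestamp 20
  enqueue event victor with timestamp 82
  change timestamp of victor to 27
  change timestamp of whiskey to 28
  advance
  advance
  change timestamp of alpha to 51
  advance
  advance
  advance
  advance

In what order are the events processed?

add golf (timestamp 92) → {golf:92}
add bravo (timestamp 53) → {bravo:53, golf:92}
add whiskey (timestamp 66) → {bravo:53, whiskey:66, golf:92}
add tango (timestamp 18) → {tango:18, bravo:53, whiskey:66, golf:92}
advance → tango; now {bravo:53, whiskey:66, golf:92}
advance → bravo; now {whiskey:66, golf:92}
add uniform (timestamp 11) → {uniform:11, whiskey:66, golf:92}
add alpha (timestamp 30) → {uniform:11, alpha:30, whiskey:66, golf:92}
advance → uniform; now {alpha:30, whiskey:66, golf:92}
add juliet (timestamp 74) → {alpha:30, whiskey:66, juliet:74, golf:92}
add echo (timestamp 20) → {echo:20, alpha:30, whiskey:66, juliet:74, golf:92}
add victor (timestamp 82) → {echo:20, alpha:30, whiskey:66, juliet:74, victor:82, golf:92}
update victor to timestamp 27 → {echo:20, victor:27, alpha:30, whiskey:66, juliet:74, golf:92}
update whiskey to timestamp 28 → {echo:20, victor:27, whiskey:28, alpha:30, juliet:74, golf:92}
advance → echo; now {victor:27, whiskey:28, alpha:30, juliet:74, golf:92}
advance → victor; now {whiskey:28, alpha:30, juliet:74, golf:92}
update alpha to timestamp 51 → {whiskey:28, alpha:51, juliet:74, golf:92}
advance → whiskey; now {alpha:51, juliet:74, golf:92}
advance → alpha; now {juliet:74, golf:92}
advance → juliet; now {golf:92}
advance → golf; now {}

tango → bravo → uniform → echo → victor → whiskey → alpha → juliet → golf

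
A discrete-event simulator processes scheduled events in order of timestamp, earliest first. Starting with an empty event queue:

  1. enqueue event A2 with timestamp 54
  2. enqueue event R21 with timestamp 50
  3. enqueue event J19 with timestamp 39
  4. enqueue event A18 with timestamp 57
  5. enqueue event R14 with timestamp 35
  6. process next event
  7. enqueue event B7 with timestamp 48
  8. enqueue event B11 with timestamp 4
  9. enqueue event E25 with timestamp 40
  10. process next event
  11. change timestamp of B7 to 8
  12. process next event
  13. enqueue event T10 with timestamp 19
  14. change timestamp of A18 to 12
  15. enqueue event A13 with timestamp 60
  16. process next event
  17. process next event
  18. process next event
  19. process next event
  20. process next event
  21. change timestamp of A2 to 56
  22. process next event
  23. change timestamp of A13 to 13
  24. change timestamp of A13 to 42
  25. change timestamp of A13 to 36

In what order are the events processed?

R14 → B11 → B7 → A18 → T10 → J19 → E25 → R21 → A2

add A2 (timestamp 54) → {A2:54}
add R21 (timestamp 50) → {R21:50, A2:54}
add J19 (timestamp 39) → {J19:39, R21:50, A2:54}
add A18 (timestamp 57) → {J19:39, R21:50, A2:54, A18:57}
add R14 (timestamp 35) → {R14:35, J19:39, R21:50, A2:54, A18:57}
process next event → R14; now {J19:39, R21:50, A2:54, A18:57}
add B7 (timestamp 48) → {J19:39, B7:48, R21:50, A2:54, A18:57}
add B11 (timestamp 4) → {B11:4, J19:39, B7:48, R21:50, A2:54, A18:57}
add E25 (timestamp 40) → {B11:4, J19:39, E25:40, B7:48, R21:50, A2:54, A18:57}
process next event → B11; now {J19:39, E25:40, B7:48, R21:50, A2:54, A18:57}
update B7 to timestamp 8 → {B7:8, J19:39, E25:40, R21:50, A2:54, A18:57}
process next event → B7; now {J19:39, E25:40, R21:50, A2:54, A18:57}
add T10 (timestamp 19) → {T10:19, J19:39, E25:40, R21:50, A2:54, A18:57}
update A18 to timestamp 12 → {A18:12, T10:19, J19:39, E25:40, R21:50, A2:54}
add A13 (timestamp 60) → {A18:12, T10:19, J19:39, E25:40, R21:50, A2:54, A13:60}
process next event → A18; now {T10:19, J19:39, E25:40, R21:50, A2:54, A13:60}
process next event → T10; now {J19:39, E25:40, R21:50, A2:54, A13:60}
process next event → J19; now {E25:40, R21:50, A2:54, A13:60}
process next event → E25; now {R21:50, A2:54, A13:60}
process next event → R21; now {A2:54, A13:60}
update A2 to timestamp 56 → {A2:56, A13:60}
process next event → A2; now {A13:60}
update A13 to timestamp 13 → {A13:13}
update A13 to timestamp 42 → {A13:42}
update A13 to timestamp 36 → {A13:36}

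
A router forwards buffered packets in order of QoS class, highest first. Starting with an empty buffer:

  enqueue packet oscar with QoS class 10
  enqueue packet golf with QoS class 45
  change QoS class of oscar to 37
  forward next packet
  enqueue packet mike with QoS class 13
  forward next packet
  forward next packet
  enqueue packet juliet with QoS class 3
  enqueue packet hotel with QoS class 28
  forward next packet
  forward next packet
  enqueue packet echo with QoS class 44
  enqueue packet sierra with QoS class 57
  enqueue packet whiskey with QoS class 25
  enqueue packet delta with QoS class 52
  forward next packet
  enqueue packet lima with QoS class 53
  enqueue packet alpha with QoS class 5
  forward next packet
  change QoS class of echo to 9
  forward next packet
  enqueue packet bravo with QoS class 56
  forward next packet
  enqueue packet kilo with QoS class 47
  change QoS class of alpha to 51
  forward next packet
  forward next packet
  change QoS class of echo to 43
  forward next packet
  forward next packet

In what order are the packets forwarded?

add oscar (QoS class 10) → {oscar:10}
add golf (QoS class 45) → {golf:45, oscar:10}
update oscar to QoS class 37 → {golf:45, oscar:37}
forward next packet → golf; now {oscar:37}
add mike (QoS class 13) → {oscar:37, mike:13}
forward next packet → oscar; now {mike:13}
forward next packet → mike; now {}
add juliet (QoS class 3) → {juliet:3}
add hotel (QoS class 28) → {hotel:28, juliet:3}
forward next packet → hotel; now {juliet:3}
forward next packet → juliet; now {}
add echo (QoS class 44) → {echo:44}
add sierra (QoS class 57) → {sierra:57, echo:44}
add whiskey (QoS class 25) → {sierra:57, echo:44, whiskey:25}
add delta (QoS class 52) → {sierra:57, delta:52, echo:44, whiskey:25}
forward next packet → sierra; now {delta:52, echo:44, whiskey:25}
add lima (QoS class 53) → {lima:53, delta:52, echo:44, whiskey:25}
add alpha (QoS class 5) → {lima:53, delta:52, echo:44, whiskey:25, alpha:5}
forward next packet → lima; now {delta:52, echo:44, whiskey:25, alpha:5}
update echo to QoS class 9 → {delta:52, whiskey:25, echo:9, alpha:5}
forward next packet → delta; now {whiskey:25, echo:9, alpha:5}
add bravo (QoS class 56) → {bravo:56, whiskey:25, echo:9, alpha:5}
forward next packet → bravo; now {whiskey:25, echo:9, alpha:5}
add kilo (QoS class 47) → {kilo:47, whiskey:25, echo:9, alpha:5}
update alpha to QoS class 51 → {alpha:51, kilo:47, whiskey:25, echo:9}
forward next packet → alpha; now {kilo:47, whiskey:25, echo:9}
forward next packet → kilo; now {whiskey:25, echo:9}
update echo to QoS class 43 → {echo:43, whiskey:25}
forward next packet → echo; now {whiskey:25}
forward next packet → whiskey; now {}

[golf, oscar, mike, hotel, juliet, sierra, lima, delta, bravo, alpha, kilo, echo, whiskey]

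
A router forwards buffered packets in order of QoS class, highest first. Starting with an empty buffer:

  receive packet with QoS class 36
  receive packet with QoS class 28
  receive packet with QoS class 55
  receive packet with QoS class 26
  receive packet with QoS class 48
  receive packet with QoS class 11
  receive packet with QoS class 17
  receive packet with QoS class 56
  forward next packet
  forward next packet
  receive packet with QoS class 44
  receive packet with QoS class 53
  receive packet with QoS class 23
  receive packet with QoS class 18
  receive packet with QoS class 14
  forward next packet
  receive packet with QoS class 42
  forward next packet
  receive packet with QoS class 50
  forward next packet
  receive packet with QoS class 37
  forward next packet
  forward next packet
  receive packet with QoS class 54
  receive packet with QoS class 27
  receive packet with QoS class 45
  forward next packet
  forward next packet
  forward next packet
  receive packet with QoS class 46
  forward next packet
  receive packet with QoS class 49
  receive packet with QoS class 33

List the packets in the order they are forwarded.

insert 36 → {36}
insert 28 → {36, 28}
insert 55 → {55, 36, 28}
insert 26 → {55, 36, 28, 26}
insert 48 → {55, 48, 36, 28, 26}
insert 11 → {55, 48, 36, 28, 26, 11}
insert 17 → {55, 48, 36, 28, 26, 17, 11}
insert 56 → {56, 55, 48, 36, 28, 26, 17, 11}
forward next packet → 56; now {55, 48, 36, 28, 26, 17, 11}
forward next packet → 55; now {48, 36, 28, 26, 17, 11}
insert 44 → {48, 44, 36, 28, 26, 17, 11}
insert 53 → {53, 48, 44, 36, 28, 26, 17, 11}
insert 23 → {53, 48, 44, 36, 28, 26, 23, 17, 11}
insert 18 → {53, 48, 44, 36, 28, 26, 23, 18, 17, 11}
insert 14 → {53, 48, 44, 36, 28, 26, 23, 18, 17, 14, 11}
forward next packet → 53; now {48, 44, 36, 28, 26, 23, 18, 17, 14, 11}
insert 42 → {48, 44, 42, 36, 28, 26, 23, 18, 17, 14, 11}
forward next packet → 48; now {44, 42, 36, 28, 26, 23, 18, 17, 14, 11}
insert 50 → {50, 44, 42, 36, 28, 26, 23, 18, 17, 14, 11}
forward next packet → 50; now {44, 42, 36, 28, 26, 23, 18, 17, 14, 11}
insert 37 → {44, 42, 37, 36, 28, 26, 23, 18, 17, 14, 11}
forward next packet → 44; now {42, 37, 36, 28, 26, 23, 18, 17, 14, 11}
forward next packet → 42; now {37, 36, 28, 26, 23, 18, 17, 14, 11}
insert 54 → {54, 37, 36, 28, 26, 23, 18, 17, 14, 11}
insert 27 → {54, 37, 36, 28, 27, 26, 23, 18, 17, 14, 11}
insert 45 → {54, 45, 37, 36, 28, 27, 26, 23, 18, 17, 14, 11}
forward next packet → 54; now {45, 37, 36, 28, 27, 26, 23, 18, 17, 14, 11}
forward next packet → 45; now {37, 36, 28, 27, 26, 23, 18, 17, 14, 11}
forward next packet → 37; now {36, 28, 27, 26, 23, 18, 17, 14, 11}
insert 46 → {46, 36, 28, 27, 26, 23, 18, 17, 14, 11}
forward next packet → 46; now {36, 28, 27, 26, 23, 18, 17, 14, 11}
insert 49 → {49, 36, 28, 27, 26, 23, 18, 17, 14, 11}
insert 33 → {49, 36, 33, 28, 27, 26, 23, 18, 17, 14, 11}

56, 55, 53, 48, 50, 44, 42, 54, 45, 37, 46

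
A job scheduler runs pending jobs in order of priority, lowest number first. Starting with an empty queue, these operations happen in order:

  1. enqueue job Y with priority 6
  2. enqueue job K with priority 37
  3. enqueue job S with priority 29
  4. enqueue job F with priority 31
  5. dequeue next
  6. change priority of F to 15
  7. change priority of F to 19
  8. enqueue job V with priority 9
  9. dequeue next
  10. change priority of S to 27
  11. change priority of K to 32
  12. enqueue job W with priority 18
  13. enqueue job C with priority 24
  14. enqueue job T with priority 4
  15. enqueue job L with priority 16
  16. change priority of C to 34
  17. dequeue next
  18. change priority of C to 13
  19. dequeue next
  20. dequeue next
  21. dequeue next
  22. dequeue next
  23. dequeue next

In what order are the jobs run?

add Y (priority 6) → {Y:6}
add K (priority 37) → {Y:6, K:37}
add S (priority 29) → {Y:6, S:29, K:37}
add F (priority 31) → {Y:6, S:29, F:31, K:37}
dequeue next → Y; now {S:29, F:31, K:37}
update F to priority 15 → {F:15, S:29, K:37}
update F to priority 19 → {F:19, S:29, K:37}
add V (priority 9) → {V:9, F:19, S:29, K:37}
dequeue next → V; now {F:19, S:29, K:37}
update S to priority 27 → {F:19, S:27, K:37}
update K to priority 32 → {F:19, S:27, K:32}
add W (priority 18) → {W:18, F:19, S:27, K:32}
add C (priority 24) → {W:18, F:19, C:24, S:27, K:32}
add T (priority 4) → {T:4, W:18, F:19, C:24, S:27, K:32}
add L (priority 16) → {T:4, L:16, W:18, F:19, C:24, S:27, K:32}
update C to priority 34 → {T:4, L:16, W:18, F:19, S:27, K:32, C:34}
dequeue next → T; now {L:16, W:18, F:19, S:27, K:32, C:34}
update C to priority 13 → {C:13, L:16, W:18, F:19, S:27, K:32}
dequeue next → C; now {L:16, W:18, F:19, S:27, K:32}
dequeue next → L; now {W:18, F:19, S:27, K:32}
dequeue next → W; now {F:19, S:27, K:32}
dequeue next → F; now {S:27, K:32}
dequeue next → S; now {K:32}

Y → V → T → C → L → W → F → S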